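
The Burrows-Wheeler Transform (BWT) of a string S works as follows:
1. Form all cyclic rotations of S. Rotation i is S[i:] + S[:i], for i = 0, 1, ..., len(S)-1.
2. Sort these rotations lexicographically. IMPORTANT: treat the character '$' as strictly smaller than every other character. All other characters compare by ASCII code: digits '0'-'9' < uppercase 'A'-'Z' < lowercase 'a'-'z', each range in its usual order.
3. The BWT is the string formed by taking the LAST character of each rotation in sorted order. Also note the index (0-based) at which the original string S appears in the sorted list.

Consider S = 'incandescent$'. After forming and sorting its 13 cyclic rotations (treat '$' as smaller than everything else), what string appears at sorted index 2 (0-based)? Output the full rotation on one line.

All 13 rotations (rotation i = S[i:]+S[:i]):
  rot[0] = incandescent$
  rot[1] = ncandescent$i
  rot[2] = candescent$in
  rot[3] = andescent$inc
  rot[4] = ndescent$inca
  rot[5] = descent$incan
  rot[6] = escent$incand
  rot[7] = scent$incande
  rot[8] = cent$incandes
  rot[9] = ent$incandesc
  rot[10] = nt$incandesce
  rot[11] = t$incandescen
  rot[12] = $incandescent
Sorted (with $ < everything):
  sorted[0] = $incandescent
  sorted[1] = andescent$inc
  sorted[2] = candescent$in
  sorted[3] = cent$incandes
  sorted[4] = descent$incan
  sorted[5] = ent$incandesc
  sorted[6] = escent$incand
  sorted[7] = incandescent$
  sorted[8] = ncandescent$i
  sorted[9] = ndescent$inca
  sorted[10] = nt$incandesce
  sorted[11] = scent$incande
  sorted[12] = t$incandescen
sorted[2] = candescent$in

Answer: candescent$in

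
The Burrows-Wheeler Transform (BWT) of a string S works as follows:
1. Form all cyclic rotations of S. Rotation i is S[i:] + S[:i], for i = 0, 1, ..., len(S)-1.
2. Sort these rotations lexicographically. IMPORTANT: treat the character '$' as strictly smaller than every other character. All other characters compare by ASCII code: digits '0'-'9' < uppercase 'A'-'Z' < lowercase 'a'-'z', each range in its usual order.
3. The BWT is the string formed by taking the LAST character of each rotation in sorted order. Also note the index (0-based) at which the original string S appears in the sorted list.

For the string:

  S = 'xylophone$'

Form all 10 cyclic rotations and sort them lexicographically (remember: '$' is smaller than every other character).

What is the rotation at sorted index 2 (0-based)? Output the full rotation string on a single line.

All 10 rotations (rotation i = S[i:]+S[:i]):
  rot[0] = xylophone$
  rot[1] = ylophone$x
  rot[2] = lophone$xy
  rot[3] = ophone$xyl
  rot[4] = phone$xylo
  rot[5] = hone$xylop
  rot[6] = one$xyloph
  rot[7] = ne$xylopho
  rot[8] = e$xylophon
  rot[9] = $xylophone
Sorted (with $ < everything):
  sorted[0] = $xylophone
  sorted[1] = e$xylophon
  sorted[2] = hone$xylop
  sorted[3] = lophone$xy
  sorted[4] = ne$xylopho
  sorted[5] = one$xyloph
  sorted[6] = ophone$xyl
  sorted[7] = phone$xylo
  sorted[8] = xylophone$
  sorted[9] = ylophone$x
sorted[2] = hone$xylop

Answer: hone$xylop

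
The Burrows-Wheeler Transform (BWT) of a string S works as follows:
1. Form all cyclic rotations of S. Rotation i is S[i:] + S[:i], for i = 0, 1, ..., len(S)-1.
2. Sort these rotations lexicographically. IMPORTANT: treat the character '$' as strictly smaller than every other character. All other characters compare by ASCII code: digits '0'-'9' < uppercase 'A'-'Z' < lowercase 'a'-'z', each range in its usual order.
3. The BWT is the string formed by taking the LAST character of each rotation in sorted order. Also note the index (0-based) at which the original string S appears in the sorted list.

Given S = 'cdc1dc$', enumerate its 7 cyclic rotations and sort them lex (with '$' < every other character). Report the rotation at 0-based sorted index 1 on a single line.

All 7 rotations (rotation i = S[i:]+S[:i]):
  rot[0] = cdc1dc$
  rot[1] = dc1dc$c
  rot[2] = c1dc$cd
  rot[3] = 1dc$cdc
  rot[4] = dc$cdc1
  rot[5] = c$cdc1d
  rot[6] = $cdc1dc
Sorted (with $ < everything):
  sorted[0] = $cdc1dc
  sorted[1] = 1dc$cdc
  sorted[2] = c$cdc1d
  sorted[3] = c1dc$cd
  sorted[4] = cdc1dc$
  sorted[5] = dc$cdc1
  sorted[6] = dc1dc$c
sorted[1] = 1dc$cdc

Answer: 1dc$cdc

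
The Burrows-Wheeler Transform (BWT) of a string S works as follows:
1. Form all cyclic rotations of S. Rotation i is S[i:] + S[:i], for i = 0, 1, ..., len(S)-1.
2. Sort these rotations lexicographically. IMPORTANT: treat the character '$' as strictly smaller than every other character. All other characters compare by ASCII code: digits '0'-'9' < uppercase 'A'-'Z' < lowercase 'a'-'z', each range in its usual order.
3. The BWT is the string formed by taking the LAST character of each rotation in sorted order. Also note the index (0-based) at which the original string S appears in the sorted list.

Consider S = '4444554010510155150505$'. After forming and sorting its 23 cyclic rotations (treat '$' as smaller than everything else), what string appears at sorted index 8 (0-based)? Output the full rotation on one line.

All 23 rotations (rotation i = S[i:]+S[:i]):
  rot[0] = 4444554010510155150505$
  rot[1] = 444554010510155150505$4
  rot[2] = 44554010510155150505$44
  rot[3] = 4554010510155150505$444
  rot[4] = 554010510155150505$4444
  rot[5] = 54010510155150505$44445
  rot[6] = 4010510155150505$444455
  rot[7] = 010510155150505$4444554
  rot[8] = 10510155150505$44445540
  rot[9] = 0510155150505$444455401
  rot[10] = 510155150505$4444554010
  rot[11] = 10155150505$44445540105
  rot[12] = 0155150505$444455401051
  rot[13] = 155150505$4444554010510
  rot[14] = 55150505$44445540105101
  rot[15] = 5150505$444455401051015
  rot[16] = 150505$4444554010510155
  rot[17] = 50505$44445540105101551
  rot[18] = 0505$444455401051015515
  rot[19] = 505$4444554010510155150
  rot[20] = 05$44445540105101551505
  rot[21] = 5$444455401051015515050
  rot[22] = $4444554010510155150505
Sorted (with $ < everything):
  sorted[0] = $4444554010510155150505
  sorted[1] = 010510155150505$4444554
  sorted[2] = 0155150505$444455401051
  sorted[3] = 05$44445540105101551505
  sorted[4] = 0505$444455401051015515
  sorted[5] = 0510155150505$444455401
  sorted[6] = 10155150505$44445540105
  sorted[7] = 10510155150505$44445540
  sorted[8] = 150505$4444554010510155
  sorted[9] = 155150505$4444554010510
  sorted[10] = 4010510155150505$444455
  sorted[11] = 4444554010510155150505$
  sorted[12] = 444554010510155150505$4
  sorted[13] = 44554010510155150505$44
  sorted[14] = 4554010510155150505$444
  sorted[15] = 5$444455401051015515050
  sorted[16] = 505$4444554010510155150
  sorted[17] = 50505$44445540105101551
  sorted[18] = 510155150505$4444554010
  sorted[19] = 5150505$444455401051015
  sorted[20] = 54010510155150505$44445
  sorted[21] = 55150505$44445540105101
  sorted[22] = 554010510155150505$4444
sorted[8] = 150505$4444554010510155

Answer: 150505$4444554010510155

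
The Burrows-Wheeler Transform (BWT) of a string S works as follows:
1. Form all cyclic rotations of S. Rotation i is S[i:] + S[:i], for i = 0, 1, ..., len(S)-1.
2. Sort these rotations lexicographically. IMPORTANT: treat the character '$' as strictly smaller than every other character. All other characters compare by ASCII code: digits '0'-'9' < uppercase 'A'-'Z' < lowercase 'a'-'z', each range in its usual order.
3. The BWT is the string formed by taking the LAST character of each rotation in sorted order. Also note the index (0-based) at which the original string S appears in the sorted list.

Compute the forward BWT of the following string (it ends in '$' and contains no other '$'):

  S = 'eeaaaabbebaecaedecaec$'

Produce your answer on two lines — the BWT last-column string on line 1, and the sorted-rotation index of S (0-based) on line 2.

All 22 rotations (rotation i = S[i:]+S[:i]):
  rot[0] = eeaaaabbebaecaedecaec$
  rot[1] = eaaaabbebaecaedecaec$e
  rot[2] = aaaabbebaecaedecaec$ee
  rot[3] = aaabbebaecaedecaec$eea
  rot[4] = aabbebaecaedecaec$eeaa
  rot[5] = abbebaecaedecaec$eeaaa
  rot[6] = bbebaecaedecaec$eeaaaa
  rot[7] = bebaecaedecaec$eeaaaab
  rot[8] = ebaecaedecaec$eeaaaabb
  rot[9] = baecaedecaec$eeaaaabbe
  rot[10] = aecaedecaec$eeaaaabbeb
  rot[11] = ecaedecaec$eeaaaabbeba
  rot[12] = caedecaec$eeaaaabbebae
  rot[13] = aedecaec$eeaaaabbebaec
  rot[14] = edecaec$eeaaaabbebaeca
  rot[15] = decaec$eeaaaabbebaecae
  rot[16] = ecaec$eeaaaabbebaecaed
  rot[17] = caec$eeaaaabbebaecaede
  rot[18] = aec$eeaaaabbebaecaedec
  rot[19] = ec$eeaaaabbebaecaedeca
  rot[20] = c$eeaaaabbebaecaedecae
  rot[21] = $eeaaaabbebaecaedecaec
Sorted (with $ < everything):
  sorted[0] = $eeaaaabbebaecaedecaec  (last char: 'c')
  sorted[1] = aaaabbebaecaedecaec$ee  (last char: 'e')
  sorted[2] = aaabbebaecaedecaec$eea  (last char: 'a')
  sorted[3] = aabbebaecaedecaec$eeaa  (last char: 'a')
  sorted[4] = abbebaecaedecaec$eeaaa  (last char: 'a')
  sorted[5] = aec$eeaaaabbebaecaedec  (last char: 'c')
  sorted[6] = aecaedecaec$eeaaaabbeb  (last char: 'b')
  sorted[7] = aedecaec$eeaaaabbebaec  (last char: 'c')
  sorted[8] = baecaedecaec$eeaaaabbe  (last char: 'e')
  sorted[9] = bbebaecaedecaec$eeaaaa  (last char: 'a')
  sorted[10] = bebaecaedecaec$eeaaaab  (last char: 'b')
  sorted[11] = c$eeaaaabbebaecaedecae  (last char: 'e')
  sorted[12] = caec$eeaaaabbebaecaede  (last char: 'e')
  sorted[13] = caedecaec$eeaaaabbebae  (last char: 'e')
  sorted[14] = decaec$eeaaaabbebaecae  (last char: 'e')
  sorted[15] = eaaaabbebaecaedecaec$e  (last char: 'e')
  sorted[16] = ebaecaedecaec$eeaaaabb  (last char: 'b')
  sorted[17] = ec$eeaaaabbebaecaedeca  (last char: 'a')
  sorted[18] = ecaec$eeaaaabbebaecaed  (last char: 'd')
  sorted[19] = ecaedecaec$eeaaaabbeba  (last char: 'a')
  sorted[20] = edecaec$eeaaaabbebaeca  (last char: 'a')
  sorted[21] = eeaaaabbebaecaedecaec$  (last char: '$')
Last column: ceaaacbceabeeeeebadaa$
Original string S is at sorted index 21

Answer: ceaaacbceabeeeeebadaa$
21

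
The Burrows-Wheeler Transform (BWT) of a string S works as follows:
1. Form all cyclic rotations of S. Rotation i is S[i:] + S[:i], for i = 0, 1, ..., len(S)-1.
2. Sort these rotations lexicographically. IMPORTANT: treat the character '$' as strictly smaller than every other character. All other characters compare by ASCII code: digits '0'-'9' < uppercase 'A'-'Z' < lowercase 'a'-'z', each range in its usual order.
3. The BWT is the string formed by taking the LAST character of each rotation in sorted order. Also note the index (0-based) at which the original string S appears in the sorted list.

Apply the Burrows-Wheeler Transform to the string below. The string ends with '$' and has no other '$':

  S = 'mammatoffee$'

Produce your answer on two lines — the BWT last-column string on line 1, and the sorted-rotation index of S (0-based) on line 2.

Answer: emmeffo$mata
7

Derivation:
All 12 rotations (rotation i = S[i:]+S[:i]):
  rot[0] = mammatoffee$
  rot[1] = ammatoffee$m
  rot[2] = mmatoffee$ma
  rot[3] = matoffee$mam
  rot[4] = atoffee$mamm
  rot[5] = toffee$mamma
  rot[6] = offee$mammat
  rot[7] = ffee$mammato
  rot[8] = fee$mammatof
  rot[9] = ee$mammatoff
  rot[10] = e$mammatoffe
  rot[11] = $mammatoffee
Sorted (with $ < everything):
  sorted[0] = $mammatoffee  (last char: 'e')
  sorted[1] = ammatoffee$m  (last char: 'm')
  sorted[2] = atoffee$mamm  (last char: 'm')
  sorted[3] = e$mammatoffe  (last char: 'e')
  sorted[4] = ee$mammatoff  (last char: 'f')
  sorted[5] = fee$mammatof  (last char: 'f')
  sorted[6] = ffee$mammato  (last char: 'o')
  sorted[7] = mammatoffee$  (last char: '$')
  sorted[8] = matoffee$mam  (last char: 'm')
  sorted[9] = mmatoffee$ma  (last char: 'a')
  sorted[10] = offee$mammat  (last char: 't')
  sorted[11] = toffee$mamma  (last char: 'a')
Last column: emmeffo$mata
Original string S is at sorted index 7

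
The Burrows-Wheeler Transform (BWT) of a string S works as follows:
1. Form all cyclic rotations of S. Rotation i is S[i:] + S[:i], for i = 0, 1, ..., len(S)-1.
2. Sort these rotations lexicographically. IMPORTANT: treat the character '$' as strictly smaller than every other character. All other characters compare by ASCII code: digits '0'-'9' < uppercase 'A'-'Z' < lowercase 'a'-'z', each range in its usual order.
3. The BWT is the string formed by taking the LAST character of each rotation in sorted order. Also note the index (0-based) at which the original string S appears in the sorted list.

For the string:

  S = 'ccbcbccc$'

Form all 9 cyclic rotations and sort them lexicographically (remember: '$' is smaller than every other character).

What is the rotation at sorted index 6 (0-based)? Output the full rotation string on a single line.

Answer: cc$ccbcbc

Derivation:
All 9 rotations (rotation i = S[i:]+S[:i]):
  rot[0] = ccbcbccc$
  rot[1] = cbcbccc$c
  rot[2] = bcbccc$cc
  rot[3] = cbccc$ccb
  rot[4] = bccc$ccbc
  rot[5] = ccc$ccbcb
  rot[6] = cc$ccbcbc
  rot[7] = c$ccbcbcc
  rot[8] = $ccbcbccc
Sorted (with $ < everything):
  sorted[0] = $ccbcbccc
  sorted[1] = bcbccc$cc
  sorted[2] = bccc$ccbc
  sorted[3] = c$ccbcbcc
  sorted[4] = cbcbccc$c
  sorted[5] = cbccc$ccb
  sorted[6] = cc$ccbcbc
  sorted[7] = ccbcbccc$
  sorted[8] = ccc$ccbcb
sorted[6] = cc$ccbcbc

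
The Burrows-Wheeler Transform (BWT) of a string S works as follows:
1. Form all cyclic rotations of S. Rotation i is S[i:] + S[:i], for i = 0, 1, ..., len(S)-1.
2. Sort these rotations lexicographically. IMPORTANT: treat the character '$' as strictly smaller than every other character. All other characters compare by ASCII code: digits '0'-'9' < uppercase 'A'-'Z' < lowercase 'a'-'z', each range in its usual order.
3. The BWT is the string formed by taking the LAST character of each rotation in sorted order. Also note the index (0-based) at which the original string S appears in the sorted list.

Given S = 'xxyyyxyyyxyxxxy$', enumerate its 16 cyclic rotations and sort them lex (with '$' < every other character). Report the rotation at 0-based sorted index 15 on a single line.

All 16 rotations (rotation i = S[i:]+S[:i]):
  rot[0] = xxyyyxyyyxyxxxy$
  rot[1] = xyyyxyyyxyxxxy$x
  rot[2] = yyyxyyyxyxxxy$xx
  rot[3] = yyxyyyxyxxxy$xxy
  rot[4] = yxyyyxyxxxy$xxyy
  rot[5] = xyyyxyxxxy$xxyyy
  rot[6] = yyyxyxxxy$xxyyyx
  rot[7] = yyxyxxxy$xxyyyxy
  rot[8] = yxyxxxy$xxyyyxyy
  rot[9] = xyxxxy$xxyyyxyyy
  rot[10] = yxxxy$xxyyyxyyyx
  rot[11] = xxxy$xxyyyxyyyxy
  rot[12] = xxy$xxyyyxyyyxyx
  rot[13] = xy$xxyyyxyyyxyxx
  rot[14] = y$xxyyyxyyyxyxxx
  rot[15] = $xxyyyxyyyxyxxxy
Sorted (with $ < everything):
  sorted[0] = $xxyyyxyyyxyxxxy
  sorted[1] = xxxy$xxyyyxyyyxy
  sorted[2] = xxy$xxyyyxyyyxyx
  sorted[3] = xxyyyxyyyxyxxxy$
  sorted[4] = xy$xxyyyxyyyxyxx
  sorted[5] = xyxxxy$xxyyyxyyy
  sorted[6] = xyyyxyxxxy$xxyyy
  sorted[7] = xyyyxyyyxyxxxy$x
  sorted[8] = y$xxyyyxyyyxyxxx
  sorted[9] = yxxxy$xxyyyxyyyx
  sorted[10] = yxyxxxy$xxyyyxyy
  sorted[11] = yxyyyxyxxxy$xxyy
  sorted[12] = yyxyxxxy$xxyyyxy
  sorted[13] = yyxyyyxyxxxy$xxy
  sorted[14] = yyyxyxxxy$xxyyyx
  sorted[15] = yyyxyyyxyxxxy$xx
sorted[15] = yyyxyyyxyxxxy$xx

Answer: yyyxyyyxyxxxy$xx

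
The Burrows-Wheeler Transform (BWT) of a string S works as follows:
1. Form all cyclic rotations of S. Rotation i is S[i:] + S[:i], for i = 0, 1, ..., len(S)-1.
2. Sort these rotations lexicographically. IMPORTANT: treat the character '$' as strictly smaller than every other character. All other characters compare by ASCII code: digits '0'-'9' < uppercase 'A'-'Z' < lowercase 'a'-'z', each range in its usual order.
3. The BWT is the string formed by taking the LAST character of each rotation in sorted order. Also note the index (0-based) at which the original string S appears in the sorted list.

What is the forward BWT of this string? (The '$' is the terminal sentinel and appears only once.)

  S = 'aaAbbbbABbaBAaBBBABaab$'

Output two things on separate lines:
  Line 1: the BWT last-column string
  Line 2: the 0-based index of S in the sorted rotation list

Answer: bBbBaBaBaAAabA$BaabBbbA
14

Derivation:
All 23 rotations (rotation i = S[i:]+S[:i]):
  rot[0] = aaAbbbbABbaBAaBBBABaab$
  rot[1] = aAbbbbABbaBAaBBBABaab$a
  rot[2] = AbbbbABbaBAaBBBABaab$aa
  rot[3] = bbbbABbaBAaBBBABaab$aaA
  rot[4] = bbbABbaBAaBBBABaab$aaAb
  rot[5] = bbABbaBAaBBBABaab$aaAbb
  rot[6] = bABbaBAaBBBABaab$aaAbbb
  rot[7] = ABbaBAaBBBABaab$aaAbbbb
  rot[8] = BbaBAaBBBABaab$aaAbbbbA
  rot[9] = baBAaBBBABaab$aaAbbbbAB
  rot[10] = aBAaBBBABaab$aaAbbbbABb
  rot[11] = BAaBBBABaab$aaAbbbbABba
  rot[12] = AaBBBABaab$aaAbbbbABbaB
  rot[13] = aBBBABaab$aaAbbbbABbaBA
  rot[14] = BBBABaab$aaAbbbbABbaBAa
  rot[15] = BBABaab$aaAbbbbABbaBAaB
  rot[16] = BABaab$aaAbbbbABbaBAaBB
  rot[17] = ABaab$aaAbbbbABbaBAaBBB
  rot[18] = Baab$aaAbbbbABbaBAaBBBA
  rot[19] = aab$aaAbbbbABbaBAaBBBAB
  rot[20] = ab$aaAbbbbABbaBAaBBBABa
  rot[21] = b$aaAbbbbABbaBAaBBBABaa
  rot[22] = $aaAbbbbABbaBAaBBBABaab
Sorted (with $ < everything):
  sorted[0] = $aaAbbbbABbaBAaBBBABaab  (last char: 'b')
  sorted[1] = ABaab$aaAbbbbABbaBAaBBB  (last char: 'B')
  sorted[2] = ABbaBAaBBBABaab$aaAbbbb  (last char: 'b')
  sorted[3] = AaBBBABaab$aaAbbbbABbaB  (last char: 'B')
  sorted[4] = AbbbbABbaBAaBBBABaab$aa  (last char: 'a')
  sorted[5] = BABaab$aaAbbbbABbaBAaBB  (last char: 'B')
  sorted[6] = BAaBBBABaab$aaAbbbbABba  (last char: 'a')
  sorted[7] = BBABaab$aaAbbbbABbaBAaB  (last char: 'B')
  sorted[8] = BBBABaab$aaAbbbbABbaBAa  (last char: 'a')
  sorted[9] = Baab$aaAbbbbABbaBAaBBBA  (last char: 'A')
  sorted[10] = BbaBAaBBBABaab$aaAbbbbA  (last char: 'A')
  sorted[11] = aAbbbbABbaBAaBBBABaab$a  (last char: 'a')
  sorted[12] = aBAaBBBABaab$aaAbbbbABb  (last char: 'b')
  sorted[13] = aBBBABaab$aaAbbbbABbaBA  (last char: 'A')
  sorted[14] = aaAbbbbABbaBAaBBBABaab$  (last char: '$')
  sorted[15] = aab$aaAbbbbABbaBAaBBBAB  (last char: 'B')
  sorted[16] = ab$aaAbbbbABbaBAaBBBABa  (last char: 'a')
  sorted[17] = b$aaAbbbbABbaBAaBBBABaa  (last char: 'a')
  sorted[18] = bABbaBAaBBBABaab$aaAbbb  (last char: 'b')
  sorted[19] = baBAaBBBABaab$aaAbbbbAB  (last char: 'B')
  sorted[20] = bbABbaBAaBBBABaab$aaAbb  (last char: 'b')
  sorted[21] = bbbABbaBAaBBBABaab$aaAb  (last char: 'b')
  sorted[22] = bbbbABbaBAaBBBABaab$aaA  (last char: 'A')
Last column: bBbBaBaBaAAabA$BaabBbbA
Original string S is at sorted index 14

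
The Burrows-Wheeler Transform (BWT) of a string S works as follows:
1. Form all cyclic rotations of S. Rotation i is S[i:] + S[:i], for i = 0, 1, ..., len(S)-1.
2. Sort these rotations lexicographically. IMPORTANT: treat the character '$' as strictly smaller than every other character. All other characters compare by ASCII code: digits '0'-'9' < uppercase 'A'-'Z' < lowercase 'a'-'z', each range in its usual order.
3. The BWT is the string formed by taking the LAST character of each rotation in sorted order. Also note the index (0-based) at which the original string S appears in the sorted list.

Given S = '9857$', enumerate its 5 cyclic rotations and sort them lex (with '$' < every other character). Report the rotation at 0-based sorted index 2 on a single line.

All 5 rotations (rotation i = S[i:]+S[:i]):
  rot[0] = 9857$
  rot[1] = 857$9
  rot[2] = 57$98
  rot[3] = 7$985
  rot[4] = $9857
Sorted (with $ < everything):
  sorted[0] = $9857
  sorted[1] = 57$98
  sorted[2] = 7$985
  sorted[3] = 857$9
  sorted[4] = 9857$
sorted[2] = 7$985

Answer: 7$985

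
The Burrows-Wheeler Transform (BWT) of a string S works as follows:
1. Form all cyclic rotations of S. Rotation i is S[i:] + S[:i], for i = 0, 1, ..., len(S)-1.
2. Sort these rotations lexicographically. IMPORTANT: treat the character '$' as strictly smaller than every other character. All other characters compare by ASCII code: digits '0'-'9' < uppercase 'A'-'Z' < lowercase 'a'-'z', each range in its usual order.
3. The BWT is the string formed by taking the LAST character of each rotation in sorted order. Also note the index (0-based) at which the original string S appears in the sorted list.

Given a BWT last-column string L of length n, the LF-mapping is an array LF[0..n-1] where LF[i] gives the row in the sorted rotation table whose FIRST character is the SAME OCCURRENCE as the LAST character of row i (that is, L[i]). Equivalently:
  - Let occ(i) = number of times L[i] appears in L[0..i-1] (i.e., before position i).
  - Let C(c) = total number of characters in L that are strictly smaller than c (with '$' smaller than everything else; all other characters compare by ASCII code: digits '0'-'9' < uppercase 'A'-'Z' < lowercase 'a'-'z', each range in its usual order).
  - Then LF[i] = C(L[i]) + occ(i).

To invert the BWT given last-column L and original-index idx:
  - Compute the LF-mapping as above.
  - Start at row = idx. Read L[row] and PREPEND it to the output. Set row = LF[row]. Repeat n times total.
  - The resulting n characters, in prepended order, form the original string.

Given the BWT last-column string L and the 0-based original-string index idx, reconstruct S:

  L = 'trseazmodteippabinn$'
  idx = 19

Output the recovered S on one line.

Answer: zebradisappointment$

Derivation:
LF mapping: 17 15 16 5 1 19 9 12 4 18 6 7 13 14 2 3 8 10 11 0
Walk LF starting at row 19, prepending L[row]:
  step 1: row=19, L[19]='$', prepend. Next row=LF[19]=0
  step 2: row=0, L[0]='t', prepend. Next row=LF[0]=17
  step 3: row=17, L[17]='n', prepend. Next row=LF[17]=10
  step 4: row=10, L[10]='e', prepend. Next row=LF[10]=6
  step 5: row=6, L[6]='m', prepend. Next row=LF[6]=9
  step 6: row=9, L[9]='t', prepend. Next row=LF[9]=18
  step 7: row=18, L[18]='n', prepend. Next row=LF[18]=11
  step 8: row=11, L[11]='i', prepend. Next row=LF[11]=7
  step 9: row=7, L[7]='o', prepend. Next row=LF[7]=12
  step 10: row=12, L[12]='p', prepend. Next row=LF[12]=13
  step 11: row=13, L[13]='p', prepend. Next row=LF[13]=14
  step 12: row=14, L[14]='a', prepend. Next row=LF[14]=2
  step 13: row=2, L[2]='s', prepend. Next row=LF[2]=16
  step 14: row=16, L[16]='i', prepend. Next row=LF[16]=8
  step 15: row=8, L[8]='d', prepend. Next row=LF[8]=4
  step 16: row=4, L[4]='a', prepend. Next row=LF[4]=1
  step 17: row=1, L[1]='r', prepend. Next row=LF[1]=15
  step 18: row=15, L[15]='b', prepend. Next row=LF[15]=3
  step 19: row=3, L[3]='e', prepend. Next row=LF[3]=5
  step 20: row=5, L[5]='z', prepend. Next row=LF[5]=19
Reversed output: zebradisappointment$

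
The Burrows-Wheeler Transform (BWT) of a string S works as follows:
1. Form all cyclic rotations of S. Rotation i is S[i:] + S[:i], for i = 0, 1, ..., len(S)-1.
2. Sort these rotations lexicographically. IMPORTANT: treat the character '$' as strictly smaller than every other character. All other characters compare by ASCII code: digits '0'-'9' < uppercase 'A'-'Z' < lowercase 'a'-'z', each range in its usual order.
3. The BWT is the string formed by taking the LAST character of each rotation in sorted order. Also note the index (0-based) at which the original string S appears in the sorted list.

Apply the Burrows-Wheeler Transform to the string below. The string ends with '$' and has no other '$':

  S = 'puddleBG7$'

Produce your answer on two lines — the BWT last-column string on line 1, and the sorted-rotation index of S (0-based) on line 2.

All 10 rotations (rotation i = S[i:]+S[:i]):
  rot[0] = puddleBG7$
  rot[1] = uddleBG7$p
  rot[2] = ddleBG7$pu
  rot[3] = dleBG7$pud
  rot[4] = leBG7$pudd
  rot[5] = eBG7$puddl
  rot[6] = BG7$puddle
  rot[7] = G7$puddleB
  rot[8] = 7$puddleBG
  rot[9] = $puddleBG7
Sorted (with $ < everything):
  sorted[0] = $puddleBG7  (last char: '7')
  sorted[1] = 7$puddleBG  (last char: 'G')
  sorted[2] = BG7$puddle  (last char: 'e')
  sorted[3] = G7$puddleB  (last char: 'B')
  sorted[4] = ddleBG7$pu  (last char: 'u')
  sorted[5] = dleBG7$pud  (last char: 'd')
  sorted[6] = eBG7$puddl  (last char: 'l')
  sorted[7] = leBG7$pudd  (last char: 'd')
  sorted[8] = puddleBG7$  (last char: '$')
  sorted[9] = uddleBG7$p  (last char: 'p')
Last column: 7GeBudld$p
Original string S is at sorted index 8

Answer: 7GeBudld$p
8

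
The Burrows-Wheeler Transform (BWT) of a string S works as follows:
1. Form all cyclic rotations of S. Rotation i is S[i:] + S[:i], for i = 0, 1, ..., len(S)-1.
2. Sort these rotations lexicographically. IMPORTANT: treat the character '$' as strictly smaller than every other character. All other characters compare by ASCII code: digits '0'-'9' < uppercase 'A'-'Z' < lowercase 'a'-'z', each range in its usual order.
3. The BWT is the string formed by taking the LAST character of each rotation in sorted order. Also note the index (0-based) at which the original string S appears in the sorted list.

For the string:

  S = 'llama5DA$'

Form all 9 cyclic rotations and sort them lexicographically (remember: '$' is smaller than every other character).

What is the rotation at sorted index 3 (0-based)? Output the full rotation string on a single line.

Answer: DA$llama5

Derivation:
All 9 rotations (rotation i = S[i:]+S[:i]):
  rot[0] = llama5DA$
  rot[1] = lama5DA$l
  rot[2] = ama5DA$ll
  rot[3] = ma5DA$lla
  rot[4] = a5DA$llam
  rot[5] = 5DA$llama
  rot[6] = DA$llama5
  rot[7] = A$llama5D
  rot[8] = $llama5DA
Sorted (with $ < everything):
  sorted[0] = $llama5DA
  sorted[1] = 5DA$llama
  sorted[2] = A$llama5D
  sorted[3] = DA$llama5
  sorted[4] = a5DA$llam
  sorted[5] = ama5DA$ll
  sorted[6] = lama5DA$l
  sorted[7] = llama5DA$
  sorted[8] = ma5DA$lla
sorted[3] = DA$llama5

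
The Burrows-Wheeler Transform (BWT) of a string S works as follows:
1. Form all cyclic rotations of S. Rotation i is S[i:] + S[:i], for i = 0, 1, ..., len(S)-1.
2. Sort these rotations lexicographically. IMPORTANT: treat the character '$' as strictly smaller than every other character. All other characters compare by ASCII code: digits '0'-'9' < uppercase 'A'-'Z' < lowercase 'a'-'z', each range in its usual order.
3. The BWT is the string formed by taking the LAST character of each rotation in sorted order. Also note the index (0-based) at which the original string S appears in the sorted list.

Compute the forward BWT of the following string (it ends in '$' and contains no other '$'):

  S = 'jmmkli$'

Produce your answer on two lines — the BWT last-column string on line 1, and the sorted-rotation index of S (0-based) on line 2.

Answer: il$mkmj
2

Derivation:
All 7 rotations (rotation i = S[i:]+S[:i]):
  rot[0] = jmmkli$
  rot[1] = mmkli$j
  rot[2] = mkli$jm
  rot[3] = kli$jmm
  rot[4] = li$jmmk
  rot[5] = i$jmmkl
  rot[6] = $jmmkli
Sorted (with $ < everything):
  sorted[0] = $jmmkli  (last char: 'i')
  sorted[1] = i$jmmkl  (last char: 'l')
  sorted[2] = jmmkli$  (last char: '$')
  sorted[3] = kli$jmm  (last char: 'm')
  sorted[4] = li$jmmk  (last char: 'k')
  sorted[5] = mkli$jm  (last char: 'm')
  sorted[6] = mmkli$j  (last char: 'j')
Last column: il$mkmj
Original string S is at sorted index 2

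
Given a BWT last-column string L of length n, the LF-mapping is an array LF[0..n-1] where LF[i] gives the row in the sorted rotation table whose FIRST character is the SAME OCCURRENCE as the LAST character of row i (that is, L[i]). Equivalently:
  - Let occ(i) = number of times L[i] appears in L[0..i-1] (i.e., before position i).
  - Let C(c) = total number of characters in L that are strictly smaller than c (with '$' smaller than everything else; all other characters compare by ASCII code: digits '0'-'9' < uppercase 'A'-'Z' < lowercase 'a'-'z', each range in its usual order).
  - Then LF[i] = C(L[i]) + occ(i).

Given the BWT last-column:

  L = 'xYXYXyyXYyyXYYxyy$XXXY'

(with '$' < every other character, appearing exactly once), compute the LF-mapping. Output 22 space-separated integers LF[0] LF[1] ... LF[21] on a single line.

Char counts: '$':1, 'X':7, 'Y':6, 'x':2, 'y':6
C (first-col start): C('$')=0, C('X')=1, C('Y')=8, C('x')=14, C('y')=16
L[0]='x': occ=0, LF[0]=C('x')+0=14+0=14
L[1]='Y': occ=0, LF[1]=C('Y')+0=8+0=8
L[2]='X': occ=0, LF[2]=C('X')+0=1+0=1
L[3]='Y': occ=1, LF[3]=C('Y')+1=8+1=9
L[4]='X': occ=1, LF[4]=C('X')+1=1+1=2
L[5]='y': occ=0, LF[5]=C('y')+0=16+0=16
L[6]='y': occ=1, LF[6]=C('y')+1=16+1=17
L[7]='X': occ=2, LF[7]=C('X')+2=1+2=3
L[8]='Y': occ=2, LF[8]=C('Y')+2=8+2=10
L[9]='y': occ=2, LF[9]=C('y')+2=16+2=18
L[10]='y': occ=3, LF[10]=C('y')+3=16+3=19
L[11]='X': occ=3, LF[11]=C('X')+3=1+3=4
L[12]='Y': occ=3, LF[12]=C('Y')+3=8+3=11
L[13]='Y': occ=4, LF[13]=C('Y')+4=8+4=12
L[14]='x': occ=1, LF[14]=C('x')+1=14+1=15
L[15]='y': occ=4, LF[15]=C('y')+4=16+4=20
L[16]='y': occ=5, LF[16]=C('y')+5=16+5=21
L[17]='$': occ=0, LF[17]=C('$')+0=0+0=0
L[18]='X': occ=4, LF[18]=C('X')+4=1+4=5
L[19]='X': occ=5, LF[19]=C('X')+5=1+5=6
L[20]='X': occ=6, LF[20]=C('X')+6=1+6=7
L[21]='Y': occ=5, LF[21]=C('Y')+5=8+5=13

Answer: 14 8 1 9 2 16 17 3 10 18 19 4 11 12 15 20 21 0 5 6 7 13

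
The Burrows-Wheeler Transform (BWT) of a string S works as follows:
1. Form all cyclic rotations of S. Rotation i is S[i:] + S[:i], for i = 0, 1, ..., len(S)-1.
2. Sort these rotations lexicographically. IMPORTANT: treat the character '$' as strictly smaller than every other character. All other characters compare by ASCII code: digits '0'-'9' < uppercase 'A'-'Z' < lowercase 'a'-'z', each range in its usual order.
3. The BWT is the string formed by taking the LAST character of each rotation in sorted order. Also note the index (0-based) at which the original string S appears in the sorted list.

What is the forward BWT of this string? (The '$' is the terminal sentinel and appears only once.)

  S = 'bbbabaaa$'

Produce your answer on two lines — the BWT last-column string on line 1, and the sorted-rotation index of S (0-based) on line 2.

All 9 rotations (rotation i = S[i:]+S[:i]):
  rot[0] = bbbabaaa$
  rot[1] = bbabaaa$b
  rot[2] = babaaa$bb
  rot[3] = abaaa$bbb
  rot[4] = baaa$bbba
  rot[5] = aaa$bbbab
  rot[6] = aa$bbbaba
  rot[7] = a$bbbabaa
  rot[8] = $bbbabaaa
Sorted (with $ < everything):
  sorted[0] = $bbbabaaa  (last char: 'a')
  sorted[1] = a$bbbabaa  (last char: 'a')
  sorted[2] = aa$bbbaba  (last char: 'a')
  sorted[3] = aaa$bbbab  (last char: 'b')
  sorted[4] = abaaa$bbb  (last char: 'b')
  sorted[5] = baaa$bbba  (last char: 'a')
  sorted[6] = babaaa$bb  (last char: 'b')
  sorted[7] = bbabaaa$b  (last char: 'b')
  sorted[8] = bbbabaaa$  (last char: '$')
Last column: aaabbabb$
Original string S is at sorted index 8

Answer: aaabbabb$
8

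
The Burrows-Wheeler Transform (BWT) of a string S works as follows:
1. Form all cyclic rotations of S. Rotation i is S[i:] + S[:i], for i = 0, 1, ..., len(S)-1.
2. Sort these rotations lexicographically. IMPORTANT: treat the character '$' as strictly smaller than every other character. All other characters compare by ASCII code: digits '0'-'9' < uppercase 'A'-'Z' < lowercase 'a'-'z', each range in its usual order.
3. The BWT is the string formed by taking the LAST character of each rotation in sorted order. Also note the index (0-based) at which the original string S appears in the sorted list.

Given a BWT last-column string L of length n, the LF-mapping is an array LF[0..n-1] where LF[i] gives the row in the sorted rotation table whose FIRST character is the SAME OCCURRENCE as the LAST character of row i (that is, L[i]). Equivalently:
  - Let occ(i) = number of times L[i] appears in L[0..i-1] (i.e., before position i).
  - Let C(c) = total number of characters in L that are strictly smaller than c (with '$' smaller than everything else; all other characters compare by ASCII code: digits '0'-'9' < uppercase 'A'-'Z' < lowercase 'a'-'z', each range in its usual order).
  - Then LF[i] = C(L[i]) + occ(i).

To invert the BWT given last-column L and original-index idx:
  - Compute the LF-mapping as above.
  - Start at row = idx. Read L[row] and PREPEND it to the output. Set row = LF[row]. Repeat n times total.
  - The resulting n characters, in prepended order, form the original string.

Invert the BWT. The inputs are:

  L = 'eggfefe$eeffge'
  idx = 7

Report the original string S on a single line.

Answer: feeggeefeffge$

Derivation:
LF mapping: 1 11 12 7 2 8 3 0 4 5 9 10 13 6
Walk LF starting at row 7, prepending L[row]:
  step 1: row=7, L[7]='$', prepend. Next row=LF[7]=0
  step 2: row=0, L[0]='e', prepend. Next row=LF[0]=1
  step 3: row=1, L[1]='g', prepend. Next row=LF[1]=11
  step 4: row=11, L[11]='f', prepend. Next row=LF[11]=10
  step 5: row=10, L[10]='f', prepend. Next row=LF[10]=9
  step 6: row=9, L[9]='e', prepend. Next row=LF[9]=5
  step 7: row=5, L[5]='f', prepend. Next row=LF[5]=8
  step 8: row=8, L[8]='e', prepend. Next row=LF[8]=4
  step 9: row=4, L[4]='e', prepend. Next row=LF[4]=2
  step 10: row=2, L[2]='g', prepend. Next row=LF[2]=12
  step 11: row=12, L[12]='g', prepend. Next row=LF[12]=13
  step 12: row=13, L[13]='e', prepend. Next row=LF[13]=6
  step 13: row=6, L[6]='e', prepend. Next row=LF[6]=3
  step 14: row=3, L[3]='f', prepend. Next row=LF[3]=7
Reversed output: feeggeefeffge$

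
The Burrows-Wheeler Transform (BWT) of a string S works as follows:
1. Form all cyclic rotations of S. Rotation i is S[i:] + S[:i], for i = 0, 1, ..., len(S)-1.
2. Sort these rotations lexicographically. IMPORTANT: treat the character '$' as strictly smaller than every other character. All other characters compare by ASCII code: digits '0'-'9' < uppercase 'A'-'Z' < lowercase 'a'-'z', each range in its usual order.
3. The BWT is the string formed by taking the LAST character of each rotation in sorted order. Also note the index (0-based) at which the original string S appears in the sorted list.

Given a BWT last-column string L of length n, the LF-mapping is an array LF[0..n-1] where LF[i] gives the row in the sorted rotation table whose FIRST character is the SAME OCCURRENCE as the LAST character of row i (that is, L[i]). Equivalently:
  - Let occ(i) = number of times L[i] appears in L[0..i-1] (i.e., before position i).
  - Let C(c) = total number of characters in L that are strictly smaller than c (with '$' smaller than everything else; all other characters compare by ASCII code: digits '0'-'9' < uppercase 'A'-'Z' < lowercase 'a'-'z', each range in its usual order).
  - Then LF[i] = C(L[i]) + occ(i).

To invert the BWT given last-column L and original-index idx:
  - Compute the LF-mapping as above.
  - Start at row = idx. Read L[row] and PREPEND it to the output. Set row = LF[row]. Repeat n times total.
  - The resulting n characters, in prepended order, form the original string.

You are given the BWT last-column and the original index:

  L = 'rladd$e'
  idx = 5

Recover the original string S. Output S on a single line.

Answer: ladder$

Derivation:
LF mapping: 6 5 1 2 3 0 4
Walk LF starting at row 5, prepending L[row]:
  step 1: row=5, L[5]='$', prepend. Next row=LF[5]=0
  step 2: row=0, L[0]='r', prepend. Next row=LF[0]=6
  step 3: row=6, L[6]='e', prepend. Next row=LF[6]=4
  step 4: row=4, L[4]='d', prepend. Next row=LF[4]=3
  step 5: row=3, L[3]='d', prepend. Next row=LF[3]=2
  step 6: row=2, L[2]='a', prepend. Next row=LF[2]=1
  step 7: row=1, L[1]='l', prepend. Next row=LF[1]=5
Reversed output: ladder$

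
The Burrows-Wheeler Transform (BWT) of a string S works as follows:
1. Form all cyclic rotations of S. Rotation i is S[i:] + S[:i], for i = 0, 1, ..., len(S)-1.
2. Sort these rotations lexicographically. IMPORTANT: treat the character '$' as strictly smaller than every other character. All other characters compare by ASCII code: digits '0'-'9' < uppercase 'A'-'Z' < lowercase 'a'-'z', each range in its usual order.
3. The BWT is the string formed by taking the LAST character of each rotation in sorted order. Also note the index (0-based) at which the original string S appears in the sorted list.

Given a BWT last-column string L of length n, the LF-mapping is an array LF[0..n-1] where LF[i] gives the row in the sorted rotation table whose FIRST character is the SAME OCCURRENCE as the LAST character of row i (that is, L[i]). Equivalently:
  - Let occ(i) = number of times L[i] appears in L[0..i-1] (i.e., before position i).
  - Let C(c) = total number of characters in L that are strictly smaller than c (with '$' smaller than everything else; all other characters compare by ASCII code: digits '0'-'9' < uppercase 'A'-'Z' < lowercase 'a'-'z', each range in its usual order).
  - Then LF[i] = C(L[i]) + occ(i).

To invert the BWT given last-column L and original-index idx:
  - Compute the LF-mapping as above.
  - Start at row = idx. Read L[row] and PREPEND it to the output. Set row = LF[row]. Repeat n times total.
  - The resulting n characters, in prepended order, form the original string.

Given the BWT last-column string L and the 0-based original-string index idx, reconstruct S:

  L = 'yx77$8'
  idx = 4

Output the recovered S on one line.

Answer: x778y$

Derivation:
LF mapping: 5 4 1 2 0 3
Walk LF starting at row 4, prepending L[row]:
  step 1: row=4, L[4]='$', prepend. Next row=LF[4]=0
  step 2: row=0, L[0]='y', prepend. Next row=LF[0]=5
  step 3: row=5, L[5]='8', prepend. Next row=LF[5]=3
  step 4: row=3, L[3]='7', prepend. Next row=LF[3]=2
  step 5: row=2, L[2]='7', prepend. Next row=LF[2]=1
  step 6: row=1, L[1]='x', prepend. Next row=LF[1]=4
Reversed output: x778y$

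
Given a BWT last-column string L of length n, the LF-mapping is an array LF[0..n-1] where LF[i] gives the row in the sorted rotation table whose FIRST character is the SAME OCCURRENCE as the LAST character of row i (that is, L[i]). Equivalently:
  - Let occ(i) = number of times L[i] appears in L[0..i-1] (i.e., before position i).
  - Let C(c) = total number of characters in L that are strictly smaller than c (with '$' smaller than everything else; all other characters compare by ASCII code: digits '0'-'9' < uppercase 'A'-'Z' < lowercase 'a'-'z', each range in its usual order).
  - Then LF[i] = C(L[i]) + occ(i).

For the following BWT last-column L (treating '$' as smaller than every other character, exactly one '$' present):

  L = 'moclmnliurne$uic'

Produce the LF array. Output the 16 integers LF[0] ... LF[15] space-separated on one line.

Answer: 8 12 1 6 9 10 7 4 14 13 11 3 0 15 5 2

Derivation:
Char counts: '$':1, 'c':2, 'e':1, 'i':2, 'l':2, 'm':2, 'n':2, 'o':1, 'r':1, 'u':2
C (first-col start): C('$')=0, C('c')=1, C('e')=3, C('i')=4, C('l')=6, C('m')=8, C('n')=10, C('o')=12, C('r')=13, C('u')=14
L[0]='m': occ=0, LF[0]=C('m')+0=8+0=8
L[1]='o': occ=0, LF[1]=C('o')+0=12+0=12
L[2]='c': occ=0, LF[2]=C('c')+0=1+0=1
L[3]='l': occ=0, LF[3]=C('l')+0=6+0=6
L[4]='m': occ=1, LF[4]=C('m')+1=8+1=9
L[5]='n': occ=0, LF[5]=C('n')+0=10+0=10
L[6]='l': occ=1, LF[6]=C('l')+1=6+1=7
L[7]='i': occ=0, LF[7]=C('i')+0=4+0=4
L[8]='u': occ=0, LF[8]=C('u')+0=14+0=14
L[9]='r': occ=0, LF[9]=C('r')+0=13+0=13
L[10]='n': occ=1, LF[10]=C('n')+1=10+1=11
L[11]='e': occ=0, LF[11]=C('e')+0=3+0=3
L[12]='$': occ=0, LF[12]=C('$')+0=0+0=0
L[13]='u': occ=1, LF[13]=C('u')+1=14+1=15
L[14]='i': occ=1, LF[14]=C('i')+1=4+1=5
L[15]='c': occ=1, LF[15]=C('c')+1=1+1=2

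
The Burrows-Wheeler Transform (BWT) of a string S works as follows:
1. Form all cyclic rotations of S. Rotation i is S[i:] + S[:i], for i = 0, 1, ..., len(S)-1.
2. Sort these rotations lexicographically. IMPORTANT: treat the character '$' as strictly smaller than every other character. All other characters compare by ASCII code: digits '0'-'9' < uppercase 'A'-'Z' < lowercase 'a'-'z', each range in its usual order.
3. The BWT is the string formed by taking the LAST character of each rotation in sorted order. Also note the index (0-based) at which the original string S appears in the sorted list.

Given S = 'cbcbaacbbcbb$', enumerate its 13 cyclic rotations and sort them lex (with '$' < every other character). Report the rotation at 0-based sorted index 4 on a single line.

Answer: baacbbcbb$cbc

Derivation:
All 13 rotations (rotation i = S[i:]+S[:i]):
  rot[0] = cbcbaacbbcbb$
  rot[1] = bcbaacbbcbb$c
  rot[2] = cbaacbbcbb$cb
  rot[3] = baacbbcbb$cbc
  rot[4] = aacbbcbb$cbcb
  rot[5] = acbbcbb$cbcba
  rot[6] = cbbcbb$cbcbaa
  rot[7] = bbcbb$cbcbaac
  rot[8] = bcbb$cbcbaacb
  rot[9] = cbb$cbcbaacbb
  rot[10] = bb$cbcbaacbbc
  rot[11] = b$cbcbaacbbcb
  rot[12] = $cbcbaacbbcbb
Sorted (with $ < everything):
  sorted[0] = $cbcbaacbbcbb
  sorted[1] = aacbbcbb$cbcb
  sorted[2] = acbbcbb$cbcba
  sorted[3] = b$cbcbaacbbcb
  sorted[4] = baacbbcbb$cbc
  sorted[5] = bb$cbcbaacbbc
  sorted[6] = bbcbb$cbcbaac
  sorted[7] = bcbaacbbcbb$c
  sorted[8] = bcbb$cbcbaacb
  sorted[9] = cbaacbbcbb$cb
  sorted[10] = cbb$cbcbaacbb
  sorted[11] = cbbcbb$cbcbaa
  sorted[12] = cbcbaacbbcbb$
sorted[4] = baacbbcbb$cbc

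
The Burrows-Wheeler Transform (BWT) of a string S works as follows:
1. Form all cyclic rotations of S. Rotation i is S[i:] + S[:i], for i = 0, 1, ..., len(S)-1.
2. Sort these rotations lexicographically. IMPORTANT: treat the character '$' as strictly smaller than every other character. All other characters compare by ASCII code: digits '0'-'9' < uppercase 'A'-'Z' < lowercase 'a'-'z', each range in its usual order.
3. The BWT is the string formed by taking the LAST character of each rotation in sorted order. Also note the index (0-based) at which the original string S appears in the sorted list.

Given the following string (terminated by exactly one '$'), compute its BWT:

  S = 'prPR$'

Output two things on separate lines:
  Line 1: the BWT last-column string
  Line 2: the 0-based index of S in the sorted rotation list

Answer: RrP$p
3

Derivation:
All 5 rotations (rotation i = S[i:]+S[:i]):
  rot[0] = prPR$
  rot[1] = rPR$p
  rot[2] = PR$pr
  rot[3] = R$prP
  rot[4] = $prPR
Sorted (with $ < everything):
  sorted[0] = $prPR  (last char: 'R')
  sorted[1] = PR$pr  (last char: 'r')
  sorted[2] = R$prP  (last char: 'P')
  sorted[3] = prPR$  (last char: '$')
  sorted[4] = rPR$p  (last char: 'p')
Last column: RrP$p
Original string S is at sorted index 3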